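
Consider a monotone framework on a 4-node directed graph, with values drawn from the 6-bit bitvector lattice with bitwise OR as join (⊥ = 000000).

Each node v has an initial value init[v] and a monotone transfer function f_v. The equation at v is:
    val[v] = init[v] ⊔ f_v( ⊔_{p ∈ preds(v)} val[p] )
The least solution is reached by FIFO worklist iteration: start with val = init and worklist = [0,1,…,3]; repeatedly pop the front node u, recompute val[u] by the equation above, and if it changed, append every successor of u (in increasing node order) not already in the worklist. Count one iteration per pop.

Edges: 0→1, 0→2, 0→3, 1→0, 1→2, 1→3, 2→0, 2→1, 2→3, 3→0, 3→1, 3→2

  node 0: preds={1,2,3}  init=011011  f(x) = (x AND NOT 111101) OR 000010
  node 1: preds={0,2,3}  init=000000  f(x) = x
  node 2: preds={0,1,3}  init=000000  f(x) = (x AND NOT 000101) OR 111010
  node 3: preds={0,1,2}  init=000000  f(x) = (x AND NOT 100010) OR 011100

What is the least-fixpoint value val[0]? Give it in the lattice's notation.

Iteration log — 9 steps:
  step 1. node 0  ⊔preds=000000  new=011011  stable
  step 2. node 1  ⊔preds=011011  new=011011  old=000000  +wl: 0
  step 3. node 2  ⊔preds=011011  new=111010  old=000000  +wl: 1
  step 4. node 3  ⊔preds=111011  new=011101  old=000000  +wl: 2
  step 5. node 0  ⊔preds=111111  new=011011  stable
  step 6. node 1  ⊔preds=111111  new=111111  old=011011  +wl: 0,3
  step 7. node 2  ⊔preds=111111  new=111010  stable
  step 8. node 0  ⊔preds=111111  new=011011  stable
  step 9. node 3  ⊔preds=111111  new=011101  stable

Least fixpoint reached:
  node 0: 011011
  node 1: 111111
  node 2: 111010
  node 3: 011101

011011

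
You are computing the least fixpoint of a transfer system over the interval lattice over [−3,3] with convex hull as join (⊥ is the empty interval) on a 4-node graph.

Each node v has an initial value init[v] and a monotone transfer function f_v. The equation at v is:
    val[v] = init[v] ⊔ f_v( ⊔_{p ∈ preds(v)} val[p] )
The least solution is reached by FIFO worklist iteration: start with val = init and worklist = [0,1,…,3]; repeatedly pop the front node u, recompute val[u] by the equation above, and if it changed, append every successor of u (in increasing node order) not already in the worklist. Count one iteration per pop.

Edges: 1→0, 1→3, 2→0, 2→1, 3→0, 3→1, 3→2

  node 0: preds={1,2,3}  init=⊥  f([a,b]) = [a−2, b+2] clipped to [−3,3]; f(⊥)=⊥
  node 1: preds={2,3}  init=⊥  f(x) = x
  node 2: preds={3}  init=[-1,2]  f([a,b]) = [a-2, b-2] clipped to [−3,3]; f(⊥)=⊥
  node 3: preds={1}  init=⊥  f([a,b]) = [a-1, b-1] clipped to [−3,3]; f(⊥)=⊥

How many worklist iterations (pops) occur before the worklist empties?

Iteration log — 13 steps:
  step 1. node 0  ⊔preds=[-1,2]  new=[-3,3]  old=⊥  +wl: 
  step 2. node 1  ⊔preds=[-1,2]  new=[-1,2]  old=⊥  +wl: 0
  step 3. node 2  ⊔preds=⊥  new=[-1,2]  stable
  step 4. node 3  ⊔preds=[-1,2]  new=[-2,1]  old=⊥  +wl: 1,2
  step 5. node 0  ⊔preds=[-2,2]  new=[-3,3]  stable
  step 6. node 1  ⊔preds=[-2,2]  new=[-2,2]  old=[-1,2]  +wl: 0,3
  step 7. node 2  ⊔preds=[-2,1]  new=[-3,2]  old=[-1,2]  +wl: 1
  step 8. node 0  ⊔preds=[-3,2]  new=[-3,3]  stable
  step 9. node 3  ⊔preds=[-2,2]  new=[-3,1]  old=[-2,1]  +wl: 0,2
  step 10. node 1  ⊔preds=[-3,2]  new=[-3,2]  old=[-2,2]  +wl: 3
  step 11. node 0  ⊔preds=[-3,2]  new=[-3,3]  stable
  step 12. node 2  ⊔preds=[-3,1]  new=[-3,2]  stable
  step 13. node 3  ⊔preds=[-3,2]  new=[-3,1]  stable

Least fixpoint reached:
  node 0: [-3,3]
  node 1: [-3,2]
  node 2: [-3,2]
  node 3: [-3,1]

13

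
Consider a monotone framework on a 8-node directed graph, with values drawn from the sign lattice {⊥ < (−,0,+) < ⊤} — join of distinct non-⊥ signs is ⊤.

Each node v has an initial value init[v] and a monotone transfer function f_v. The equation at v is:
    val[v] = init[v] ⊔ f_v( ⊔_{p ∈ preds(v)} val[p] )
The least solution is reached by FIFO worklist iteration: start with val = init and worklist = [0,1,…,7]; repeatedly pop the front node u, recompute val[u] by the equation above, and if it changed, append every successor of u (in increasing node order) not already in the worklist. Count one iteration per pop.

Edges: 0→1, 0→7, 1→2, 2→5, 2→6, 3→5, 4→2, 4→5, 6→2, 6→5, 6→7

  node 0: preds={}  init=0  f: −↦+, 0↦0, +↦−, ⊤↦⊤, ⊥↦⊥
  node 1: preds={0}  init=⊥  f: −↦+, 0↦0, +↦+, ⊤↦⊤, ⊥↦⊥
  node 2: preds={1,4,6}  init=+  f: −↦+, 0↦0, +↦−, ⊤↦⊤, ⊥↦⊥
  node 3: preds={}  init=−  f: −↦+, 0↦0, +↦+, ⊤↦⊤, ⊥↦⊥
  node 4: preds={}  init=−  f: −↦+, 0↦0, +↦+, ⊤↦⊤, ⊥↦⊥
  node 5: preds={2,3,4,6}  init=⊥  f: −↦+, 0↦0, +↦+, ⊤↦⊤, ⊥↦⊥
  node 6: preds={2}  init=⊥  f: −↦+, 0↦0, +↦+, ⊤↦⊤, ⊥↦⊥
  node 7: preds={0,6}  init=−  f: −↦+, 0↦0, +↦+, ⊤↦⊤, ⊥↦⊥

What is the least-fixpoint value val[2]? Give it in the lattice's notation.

Worklist (10 pops):
  #1 pop 0: in=⊥ → 0 (no change)
  #2 pop 1: in=0 → 0 (was ⊥); enqueue []
  #3 pop 2: in=⊤ → ⊤ (was +); enqueue []
  #4 pop 3: in=⊥ → − (no change)
  #5 pop 4: in=⊥ → − (no change)
  #6 pop 5: in=⊤ → ⊤ (was ⊥); enqueue []
  #7 pop 6: in=⊤ → ⊤ (was ⊥); enqueue [2,5]
  #8 pop 7: in=⊤ → ⊤ (was −); enqueue []
  #9 pop 2: in=⊤ → ⊤ (no change)
  #10 pop 5: in=⊤ → ⊤ (no change)

Fixpoint:
  val[0] = 0
  val[1] = 0
  val[2] = ⊤
  val[3] = −
  val[4] = −
  val[5] = ⊤
  val[6] = ⊤
  val[7] = ⊤

⊤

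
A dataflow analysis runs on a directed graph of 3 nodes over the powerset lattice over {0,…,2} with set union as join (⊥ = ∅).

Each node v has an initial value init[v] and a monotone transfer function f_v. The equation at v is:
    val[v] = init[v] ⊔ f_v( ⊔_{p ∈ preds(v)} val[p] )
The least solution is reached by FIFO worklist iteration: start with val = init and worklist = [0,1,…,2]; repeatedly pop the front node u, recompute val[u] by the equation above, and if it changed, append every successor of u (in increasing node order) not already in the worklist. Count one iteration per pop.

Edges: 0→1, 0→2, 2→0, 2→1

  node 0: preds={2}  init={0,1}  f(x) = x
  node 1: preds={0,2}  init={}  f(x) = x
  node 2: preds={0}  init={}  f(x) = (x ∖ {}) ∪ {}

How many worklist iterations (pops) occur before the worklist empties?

5

Trace (5 dequeues):
  [1] u=0 | in {} | out {0,1} | ==
  [2] u=1 | in {0,1} | out {0,1} | prev {} | push {}
  [3] u=2 | in {0,1} | out {0,1} | prev {} | push {0,1}
  [4] u=0 | in {0,1} | out {0,1} | ==
  [5] u=1 | in {0,1} | out {0,1} | ==

Converged values:
  [0] {0,1}
  [1] {0,1}
  [2] {0,1}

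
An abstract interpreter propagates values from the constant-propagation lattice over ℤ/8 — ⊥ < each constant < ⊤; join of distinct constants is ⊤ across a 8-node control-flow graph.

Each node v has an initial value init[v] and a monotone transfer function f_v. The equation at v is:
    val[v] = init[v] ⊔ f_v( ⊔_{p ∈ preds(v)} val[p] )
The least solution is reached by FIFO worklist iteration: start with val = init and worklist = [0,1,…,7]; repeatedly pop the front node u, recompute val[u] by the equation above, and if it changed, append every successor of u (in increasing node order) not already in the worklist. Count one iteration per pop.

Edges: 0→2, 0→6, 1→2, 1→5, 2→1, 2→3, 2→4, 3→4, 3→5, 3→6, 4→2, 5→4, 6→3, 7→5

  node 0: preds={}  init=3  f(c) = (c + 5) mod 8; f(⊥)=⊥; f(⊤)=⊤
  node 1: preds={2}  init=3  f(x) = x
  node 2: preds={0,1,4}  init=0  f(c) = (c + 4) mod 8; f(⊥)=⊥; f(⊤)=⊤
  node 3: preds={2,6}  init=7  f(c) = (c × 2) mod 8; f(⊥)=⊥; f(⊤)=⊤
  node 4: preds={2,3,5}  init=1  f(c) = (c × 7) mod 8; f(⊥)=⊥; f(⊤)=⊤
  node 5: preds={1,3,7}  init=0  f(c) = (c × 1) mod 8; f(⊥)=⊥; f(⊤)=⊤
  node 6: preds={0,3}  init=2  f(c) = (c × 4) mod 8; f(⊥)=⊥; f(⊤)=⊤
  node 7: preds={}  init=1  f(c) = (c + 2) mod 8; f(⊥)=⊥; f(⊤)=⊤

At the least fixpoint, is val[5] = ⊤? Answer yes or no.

yes

Iteration log — 12 steps:
  step 1. node 0  ⊔preds=⊥  new=3  stable
  step 2. node 1  ⊔preds=0  new=⊤  old=3  +wl: 
  step 3. node 2  ⊔preds=⊤  new=⊤  old=0  +wl: 1
  step 4. node 3  ⊔preds=⊤  new=⊤  old=7  +wl: 
  step 5. node 4  ⊔preds=⊤  new=⊤  old=1  +wl: 2
  step 6. node 5  ⊔preds=⊤  new=⊤  old=0  +wl: 4
  step 7. node 6  ⊔preds=⊤  new=⊤  old=2  +wl: 3
  step 8. node 7  ⊔preds=⊥  new=1  stable
  step 9. node 1  ⊔preds=⊤  new=⊤  stable
  step 10. node 2  ⊔preds=⊤  new=⊤  stable
  step 11. node 4  ⊔preds=⊤  new=⊤  stable
  step 12. node 3  ⊔preds=⊤  new=⊤  stable

Least fixpoint reached:
  node 0: 3
  node 1: ⊤
  node 2: ⊤
  node 3: ⊤
  node 4: ⊤
  node 5: ⊤
  node 6: ⊤
  node 7: 1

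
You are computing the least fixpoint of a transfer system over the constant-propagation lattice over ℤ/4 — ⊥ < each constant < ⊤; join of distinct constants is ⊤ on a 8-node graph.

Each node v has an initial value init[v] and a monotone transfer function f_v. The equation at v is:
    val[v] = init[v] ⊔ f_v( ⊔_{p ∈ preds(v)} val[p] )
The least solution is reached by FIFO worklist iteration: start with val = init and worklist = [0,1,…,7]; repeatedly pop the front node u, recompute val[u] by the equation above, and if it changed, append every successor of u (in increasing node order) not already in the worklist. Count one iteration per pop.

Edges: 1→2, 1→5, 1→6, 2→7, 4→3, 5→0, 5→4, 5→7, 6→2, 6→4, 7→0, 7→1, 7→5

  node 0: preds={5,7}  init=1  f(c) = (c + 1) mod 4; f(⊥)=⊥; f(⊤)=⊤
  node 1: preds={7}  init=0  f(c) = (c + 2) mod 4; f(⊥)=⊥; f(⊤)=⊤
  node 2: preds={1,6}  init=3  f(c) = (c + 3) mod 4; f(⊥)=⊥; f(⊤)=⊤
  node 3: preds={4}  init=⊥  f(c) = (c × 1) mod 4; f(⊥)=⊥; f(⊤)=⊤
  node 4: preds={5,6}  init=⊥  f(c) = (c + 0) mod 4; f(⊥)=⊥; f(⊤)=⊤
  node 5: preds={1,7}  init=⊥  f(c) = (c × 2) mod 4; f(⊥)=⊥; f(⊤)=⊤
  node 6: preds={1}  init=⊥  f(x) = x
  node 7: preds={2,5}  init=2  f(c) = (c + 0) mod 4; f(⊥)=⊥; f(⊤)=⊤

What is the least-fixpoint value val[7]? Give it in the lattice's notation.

Worklist (19 pops):
  #1 pop 0: in=2 → ⊤ (was 1); enqueue []
  #2 pop 1: in=2 → 0 (no change)
  #3 pop 2: in=0 → 3 (no change)
  #4 pop 3: in=⊥ → ⊥ (no change)
  #5 pop 4: in=⊥ → ⊥ (no change)
  #6 pop 5: in=⊤ → ⊤ (was ⊥); enqueue [0,4]
  #7 pop 6: in=0 → 0 (was ⊥); enqueue [2]
  #8 pop 7: in=⊤ → ⊤ (was 2); enqueue [1,5]
  #9 pop 0: in=⊤ → ⊤ (no change)
  #10 pop 4: in=⊤ → ⊤ (was ⊥); enqueue [3]
  #11 pop 2: in=0 → 3 (no change)
  #12 pop 1: in=⊤ → ⊤ (was 0); enqueue [2,6]
  #13 pop 5: in=⊤ → ⊤ (no change)
  #14 pop 3: in=⊤ → ⊤ (was ⊥); enqueue []
  #15 pop 2: in=⊤ → ⊤ (was 3); enqueue [7]
  #16 pop 6: in=⊤ → ⊤ (was 0); enqueue [2,4]
  #17 pop 7: in=⊤ → ⊤ (no change)
  #18 pop 2: in=⊤ → ⊤ (no change)
  #19 pop 4: in=⊤ → ⊤ (no change)

Fixpoint:
  val[0] = ⊤
  val[1] = ⊤
  val[2] = ⊤
  val[3] = ⊤
  val[4] = ⊤
  val[5] = ⊤
  val[6] = ⊤
  val[7] = ⊤

⊤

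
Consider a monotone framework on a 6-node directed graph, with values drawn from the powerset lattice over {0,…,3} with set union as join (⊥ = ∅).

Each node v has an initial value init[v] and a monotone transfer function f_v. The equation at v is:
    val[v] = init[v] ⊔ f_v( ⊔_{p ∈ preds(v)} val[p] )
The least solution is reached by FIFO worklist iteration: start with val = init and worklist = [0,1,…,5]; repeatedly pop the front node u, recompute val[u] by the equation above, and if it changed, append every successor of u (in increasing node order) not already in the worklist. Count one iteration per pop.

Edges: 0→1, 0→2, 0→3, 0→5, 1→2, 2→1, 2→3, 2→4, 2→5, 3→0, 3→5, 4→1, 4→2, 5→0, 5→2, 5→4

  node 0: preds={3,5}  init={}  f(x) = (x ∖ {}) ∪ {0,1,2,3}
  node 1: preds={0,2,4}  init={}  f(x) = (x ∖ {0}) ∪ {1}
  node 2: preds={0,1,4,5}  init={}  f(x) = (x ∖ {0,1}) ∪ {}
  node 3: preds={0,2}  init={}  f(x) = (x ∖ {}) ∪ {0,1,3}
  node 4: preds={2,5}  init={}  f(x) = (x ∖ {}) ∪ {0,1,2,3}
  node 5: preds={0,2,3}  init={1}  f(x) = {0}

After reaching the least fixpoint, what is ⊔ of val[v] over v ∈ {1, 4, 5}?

Iteration log — 10 steps:
  step 1. node 0  ⊔preds={1}  new={0,1,2,3}  old={}  +wl: 
  step 2. node 1  ⊔preds={0,1,2,3}  new={1,2,3}  old={}  +wl: 
  step 3. node 2  ⊔preds={0,1,2,3}  new={2,3}  old={}  +wl: 1
  step 4. node 3  ⊔preds={0,1,2,3}  new={0,1,2,3}  old={}  +wl: 0
  step 5. node 4  ⊔preds={1,2,3}  new={0,1,2,3}  old={}  +wl: 2
  step 6. node 5  ⊔preds={0,1,2,3}  new={0,1}  old={1}  +wl: 4
  step 7. node 1  ⊔preds={0,1,2,3}  new={1,2,3}  stable
  step 8. node 0  ⊔preds={0,1,2,3}  new={0,1,2,3}  stable
  step 9. node 2  ⊔preds={0,1,2,3}  new={2,3}  stable
  step 10. node 4  ⊔preds={0,1,2,3}  new={0,1,2,3}  stable

Least fixpoint reached:
  node 0: {0,1,2,3}
  node 1: {1,2,3}
  node 2: {2,3}
  node 3: {0,1,2,3}
  node 4: {0,1,2,3}
  node 5: {0,1}

{0,1,2,3}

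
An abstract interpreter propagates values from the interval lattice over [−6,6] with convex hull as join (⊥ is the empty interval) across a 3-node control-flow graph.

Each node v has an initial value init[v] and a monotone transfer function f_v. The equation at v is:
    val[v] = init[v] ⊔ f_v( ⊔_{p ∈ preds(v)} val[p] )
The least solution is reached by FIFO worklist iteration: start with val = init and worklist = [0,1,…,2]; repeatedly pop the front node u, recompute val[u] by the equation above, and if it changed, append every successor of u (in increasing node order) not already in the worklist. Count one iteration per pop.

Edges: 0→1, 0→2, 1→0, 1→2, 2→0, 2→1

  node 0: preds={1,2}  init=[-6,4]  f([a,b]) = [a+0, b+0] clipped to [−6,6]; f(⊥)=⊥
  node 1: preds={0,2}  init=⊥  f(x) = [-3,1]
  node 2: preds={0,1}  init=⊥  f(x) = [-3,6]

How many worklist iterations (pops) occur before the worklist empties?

6

Worklist (6 pops):
  #1 pop 0: in=⊥ → [-6,4] (no change)
  #2 pop 1: in=[-6,4] → [-3,1] (was ⊥); enqueue [0]
  #3 pop 2: in=[-6,4] → [-3,6] (was ⊥); enqueue [1]
  #4 pop 0: in=[-3,6] → [-6,6] (was [-6,4]); enqueue [2]
  #5 pop 1: in=[-6,6] → [-3,1] (no change)
  #6 pop 2: in=[-6,6] → [-3,6] (no change)

Fixpoint:
  val[0] = [-6,6]
  val[1] = [-3,1]
  val[2] = [-3,6]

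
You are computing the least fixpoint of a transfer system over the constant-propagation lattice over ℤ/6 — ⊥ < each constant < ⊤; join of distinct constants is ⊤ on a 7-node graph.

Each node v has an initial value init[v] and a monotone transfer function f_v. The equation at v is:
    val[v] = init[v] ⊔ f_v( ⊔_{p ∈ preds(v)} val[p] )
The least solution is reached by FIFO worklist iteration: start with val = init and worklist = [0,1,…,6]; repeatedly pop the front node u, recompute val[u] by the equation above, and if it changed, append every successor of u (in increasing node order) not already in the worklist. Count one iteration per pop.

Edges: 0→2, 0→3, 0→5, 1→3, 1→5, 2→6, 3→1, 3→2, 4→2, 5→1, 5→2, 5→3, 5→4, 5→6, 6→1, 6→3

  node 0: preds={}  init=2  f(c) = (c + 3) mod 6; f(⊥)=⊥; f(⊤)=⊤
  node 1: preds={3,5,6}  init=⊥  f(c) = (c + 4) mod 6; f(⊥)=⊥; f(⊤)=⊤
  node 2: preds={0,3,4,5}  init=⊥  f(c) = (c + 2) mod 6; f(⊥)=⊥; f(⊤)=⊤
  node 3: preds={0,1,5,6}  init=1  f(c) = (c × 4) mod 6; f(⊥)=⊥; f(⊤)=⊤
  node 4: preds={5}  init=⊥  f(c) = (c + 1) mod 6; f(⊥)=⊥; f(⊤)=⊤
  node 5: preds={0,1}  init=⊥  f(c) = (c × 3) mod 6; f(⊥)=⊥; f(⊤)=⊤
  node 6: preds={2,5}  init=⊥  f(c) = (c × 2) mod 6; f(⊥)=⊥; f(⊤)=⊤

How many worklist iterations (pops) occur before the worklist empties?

13

Worklist (13 pops):
  #1 pop 0: in=⊥ → 2 (no change)
  #2 pop 1: in=1 → 5 (was ⊥); enqueue []
  #3 pop 2: in=⊤ → ⊤ (was ⊥); enqueue []
  #4 pop 3: in=⊤ → ⊤ (was 1); enqueue [1,2]
  #5 pop 4: in=⊥ → ⊥ (no change)
  #6 pop 5: in=⊤ → ⊤ (was ⊥); enqueue [3,4]
  #7 pop 6: in=⊤ → ⊤ (was ⊥); enqueue []
  #8 pop 1: in=⊤ → ⊤ (was 5); enqueue [5]
  #9 pop 2: in=⊤ → ⊤ (no change)
  #10 pop 3: in=⊤ → ⊤ (no change)
  #11 pop 4: in=⊤ → ⊤ (was ⊥); enqueue [2]
  #12 pop 5: in=⊤ → ⊤ (no change)
  #13 pop 2: in=⊤ → ⊤ (no change)

Fixpoint:
  val[0] = 2
  val[1] = ⊤
  val[2] = ⊤
  val[3] = ⊤
  val[4] = ⊤
  val[5] = ⊤
  val[6] = ⊤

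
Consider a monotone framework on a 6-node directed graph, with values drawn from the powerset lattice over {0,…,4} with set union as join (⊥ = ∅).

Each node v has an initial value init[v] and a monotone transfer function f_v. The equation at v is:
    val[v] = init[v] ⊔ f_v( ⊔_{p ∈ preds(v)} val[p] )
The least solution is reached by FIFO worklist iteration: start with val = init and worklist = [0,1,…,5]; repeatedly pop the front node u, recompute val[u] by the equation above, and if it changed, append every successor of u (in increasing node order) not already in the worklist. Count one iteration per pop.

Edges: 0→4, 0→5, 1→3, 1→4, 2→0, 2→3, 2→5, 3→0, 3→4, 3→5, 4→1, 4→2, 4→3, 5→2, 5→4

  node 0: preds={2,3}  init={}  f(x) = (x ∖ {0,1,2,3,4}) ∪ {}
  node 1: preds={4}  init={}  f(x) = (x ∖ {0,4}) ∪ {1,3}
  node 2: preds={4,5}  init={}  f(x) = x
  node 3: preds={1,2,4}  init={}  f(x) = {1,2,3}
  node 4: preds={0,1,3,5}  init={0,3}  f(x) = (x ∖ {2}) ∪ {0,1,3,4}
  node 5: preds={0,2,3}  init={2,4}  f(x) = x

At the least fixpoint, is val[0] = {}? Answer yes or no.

Worklist (13 pops):
  #1 pop 0: in={} → {} (no change)
  #2 pop 1: in={0,3} → {1,3} (was {}); enqueue []
  #3 pop 2: in={0,2,3,4} → {0,2,3,4} (was {}); enqueue [0]
  #4 pop 3: in={0,1,2,3,4} → {1,2,3} (was {}); enqueue []
  #5 pop 4: in={1,2,3,4} → {0,1,3,4} (was {0,3}); enqueue [1,2,3]
  #6 pop 5: in={0,1,2,3,4} → {0,1,2,3,4} (was {2,4}); enqueue [4]
  #7 pop 0: in={0,1,2,3,4} → {} (no change)
  #8 pop 1: in={0,1,3,4} → {1,3} (no change)
  #9 pop 2: in={0,1,2,3,4} → {0,1,2,3,4} (was {0,2,3,4}); enqueue [0,5]
  #10 pop 3: in={0,1,2,3,4} → {1,2,3} (no change)
  #11 pop 4: in={0,1,2,3,4} → {0,1,3,4} (no change)
  #12 pop 0: in={0,1,2,3,4} → {} (no change)
  #13 pop 5: in={0,1,2,3,4} → {0,1,2,3,4} (no change)

Fixpoint:
  val[0] = {}
  val[1] = {1,3}
  val[2] = {0,1,2,3,4}
  val[3] = {1,2,3}
  val[4] = {0,1,3,4}
  val[5] = {0,1,2,3,4}

yes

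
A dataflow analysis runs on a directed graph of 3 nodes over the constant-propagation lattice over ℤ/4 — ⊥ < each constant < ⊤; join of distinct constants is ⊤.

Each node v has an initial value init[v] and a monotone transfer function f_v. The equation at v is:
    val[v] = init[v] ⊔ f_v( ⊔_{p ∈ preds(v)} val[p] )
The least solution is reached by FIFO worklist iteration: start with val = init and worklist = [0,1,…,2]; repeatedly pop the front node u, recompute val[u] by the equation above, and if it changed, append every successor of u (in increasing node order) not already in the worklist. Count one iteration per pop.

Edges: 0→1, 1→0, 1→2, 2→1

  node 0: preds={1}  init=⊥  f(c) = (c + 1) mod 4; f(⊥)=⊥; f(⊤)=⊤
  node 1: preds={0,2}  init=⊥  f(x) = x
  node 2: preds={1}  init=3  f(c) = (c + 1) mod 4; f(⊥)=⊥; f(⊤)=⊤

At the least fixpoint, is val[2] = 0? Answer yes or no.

Iteration log — 8 steps:
  step 1. node 0  ⊔preds=⊥  new=⊥  stable
  step 2. node 1  ⊔preds=3  new=3  old=⊥  +wl: 0
  step 3. node 2  ⊔preds=3  new=⊤  old=3  +wl: 1
  step 4. node 0  ⊔preds=3  new=0  old=⊥  +wl: 
  step 5. node 1  ⊔preds=⊤  new=⊤  old=3  +wl: 0,2
  step 6. node 0  ⊔preds=⊤  new=⊤  old=0  +wl: 1
  step 7. node 2  ⊔preds=⊤  new=⊤  stable
  step 8. node 1  ⊔preds=⊤  new=⊤  stable

Least fixpoint reached:
  node 0: ⊤
  node 1: ⊤
  node 2: ⊤

no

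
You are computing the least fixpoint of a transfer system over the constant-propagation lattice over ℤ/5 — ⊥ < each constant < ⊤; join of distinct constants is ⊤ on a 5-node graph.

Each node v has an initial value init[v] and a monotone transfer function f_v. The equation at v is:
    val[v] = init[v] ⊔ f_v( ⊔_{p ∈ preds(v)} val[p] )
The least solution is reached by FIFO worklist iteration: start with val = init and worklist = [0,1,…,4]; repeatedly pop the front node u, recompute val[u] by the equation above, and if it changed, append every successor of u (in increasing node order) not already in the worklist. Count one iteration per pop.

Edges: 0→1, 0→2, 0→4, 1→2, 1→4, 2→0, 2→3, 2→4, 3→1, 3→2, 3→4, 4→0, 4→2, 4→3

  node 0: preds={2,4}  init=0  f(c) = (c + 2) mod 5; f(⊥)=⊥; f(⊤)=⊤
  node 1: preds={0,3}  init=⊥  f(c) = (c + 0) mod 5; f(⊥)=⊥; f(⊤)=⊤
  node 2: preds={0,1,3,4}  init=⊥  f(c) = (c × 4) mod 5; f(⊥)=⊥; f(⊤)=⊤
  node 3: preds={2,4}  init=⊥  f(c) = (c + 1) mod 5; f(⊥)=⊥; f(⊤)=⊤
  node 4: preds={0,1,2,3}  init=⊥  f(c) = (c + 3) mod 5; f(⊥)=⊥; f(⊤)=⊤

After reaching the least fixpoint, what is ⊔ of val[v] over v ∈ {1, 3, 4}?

Worklist (13 pops):
  #1 pop 0: in=⊥ → 0 (no change)
  #2 pop 1: in=0 → 0 (was ⊥); enqueue []
  #3 pop 2: in=0 → 0 (was ⊥); enqueue [0]
  #4 pop 3: in=0 → 1 (was ⊥); enqueue [1,2]
  #5 pop 4: in=⊤ → ⊤ (was ⊥); enqueue [3]
  #6 pop 0: in=⊤ → ⊤ (was 0); enqueue [4]
  #7 pop 1: in=⊤ → ⊤ (was 0); enqueue []
  #8 pop 2: in=⊤ → ⊤ (was 0); enqueue [0]
  #9 pop 3: in=⊤ → ⊤ (was 1); enqueue [1,2]
  #10 pop 4: in=⊤ → ⊤ (no change)
  #11 pop 0: in=⊤ → ⊤ (no change)
  #12 pop 1: in=⊤ → ⊤ (no change)
  #13 pop 2: in=⊤ → ⊤ (no change)

Fixpoint:
  val[0] = ⊤
  val[1] = ⊤
  val[2] = ⊤
  val[3] = ⊤
  val[4] = ⊤

⊤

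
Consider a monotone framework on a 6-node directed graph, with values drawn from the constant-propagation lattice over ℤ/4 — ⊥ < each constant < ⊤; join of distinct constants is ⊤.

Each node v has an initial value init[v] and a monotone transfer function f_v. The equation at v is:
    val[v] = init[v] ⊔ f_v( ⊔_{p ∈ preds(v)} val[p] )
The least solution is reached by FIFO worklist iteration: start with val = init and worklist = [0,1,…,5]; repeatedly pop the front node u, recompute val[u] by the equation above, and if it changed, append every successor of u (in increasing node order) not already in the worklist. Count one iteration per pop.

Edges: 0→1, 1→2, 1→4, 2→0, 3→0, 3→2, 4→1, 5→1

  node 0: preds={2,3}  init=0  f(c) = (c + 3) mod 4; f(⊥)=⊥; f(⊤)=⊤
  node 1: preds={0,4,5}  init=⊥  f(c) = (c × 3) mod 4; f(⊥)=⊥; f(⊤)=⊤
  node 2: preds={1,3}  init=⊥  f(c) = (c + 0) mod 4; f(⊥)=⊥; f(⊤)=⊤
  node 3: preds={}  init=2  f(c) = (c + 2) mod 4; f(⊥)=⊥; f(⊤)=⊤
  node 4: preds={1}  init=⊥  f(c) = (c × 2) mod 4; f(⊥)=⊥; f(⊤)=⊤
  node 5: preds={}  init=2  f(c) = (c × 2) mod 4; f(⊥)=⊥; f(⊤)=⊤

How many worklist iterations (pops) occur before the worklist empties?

8

Worklist (8 pops):
  #1 pop 0: in=2 → ⊤ (was 0); enqueue []
  #2 pop 1: in=⊤ → ⊤ (was ⊥); enqueue []
  #3 pop 2: in=⊤ → ⊤ (was ⊥); enqueue [0]
  #4 pop 3: in=⊥ → 2 (no change)
  #5 pop 4: in=⊤ → ⊤ (was ⊥); enqueue [1]
  #6 pop 5: in=⊥ → 2 (no change)
  #7 pop 0: in=⊤ → ⊤ (no change)
  #8 pop 1: in=⊤ → ⊤ (no change)

Fixpoint:
  val[0] = ⊤
  val[1] = ⊤
  val[2] = ⊤
  val[3] = 2
  val[4] = ⊤
  val[5] = 2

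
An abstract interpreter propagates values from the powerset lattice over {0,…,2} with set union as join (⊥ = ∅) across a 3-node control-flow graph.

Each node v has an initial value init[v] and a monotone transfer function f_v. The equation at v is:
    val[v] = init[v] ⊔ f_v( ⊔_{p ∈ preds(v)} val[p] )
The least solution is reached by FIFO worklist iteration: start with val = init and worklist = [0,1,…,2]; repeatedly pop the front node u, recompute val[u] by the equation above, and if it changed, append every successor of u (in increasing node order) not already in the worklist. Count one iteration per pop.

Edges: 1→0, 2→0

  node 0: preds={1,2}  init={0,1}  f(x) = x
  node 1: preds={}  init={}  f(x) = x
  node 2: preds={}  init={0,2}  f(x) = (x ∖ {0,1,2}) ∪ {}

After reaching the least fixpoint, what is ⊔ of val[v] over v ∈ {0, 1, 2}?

{0,1,2}

Iteration log — 3 steps:
  step 1. node 0  ⊔preds={0,2}  new={0,1,2}  old={0,1}  +wl: 
  step 2. node 1  ⊔preds={}  new={}  stable
  step 3. node 2  ⊔preds={}  new={0,2}  stable

Least fixpoint reached:
  node 0: {0,1,2}
  node 1: {}
  node 2: {0,2}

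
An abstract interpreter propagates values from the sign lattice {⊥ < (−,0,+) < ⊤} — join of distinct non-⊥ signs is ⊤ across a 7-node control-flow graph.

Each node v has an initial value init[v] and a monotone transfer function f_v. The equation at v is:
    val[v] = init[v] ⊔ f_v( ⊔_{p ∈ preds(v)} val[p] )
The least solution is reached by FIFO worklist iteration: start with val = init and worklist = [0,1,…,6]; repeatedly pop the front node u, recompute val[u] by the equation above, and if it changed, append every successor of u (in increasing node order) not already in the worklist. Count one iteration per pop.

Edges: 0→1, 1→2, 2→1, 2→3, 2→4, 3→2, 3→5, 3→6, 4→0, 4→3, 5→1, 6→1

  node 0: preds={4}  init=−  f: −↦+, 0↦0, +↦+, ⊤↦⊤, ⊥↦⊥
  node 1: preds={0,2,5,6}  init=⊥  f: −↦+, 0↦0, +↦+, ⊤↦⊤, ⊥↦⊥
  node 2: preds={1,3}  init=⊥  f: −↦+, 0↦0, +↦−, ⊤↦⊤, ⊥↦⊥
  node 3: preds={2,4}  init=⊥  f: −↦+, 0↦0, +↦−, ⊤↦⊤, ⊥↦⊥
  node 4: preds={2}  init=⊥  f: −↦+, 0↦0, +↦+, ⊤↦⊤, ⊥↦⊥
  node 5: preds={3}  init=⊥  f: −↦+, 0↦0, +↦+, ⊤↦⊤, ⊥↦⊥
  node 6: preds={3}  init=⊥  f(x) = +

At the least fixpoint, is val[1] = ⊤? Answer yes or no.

yes

Trace (19 dequeues):
  [1] u=0 | in ⊥ | out − | ==
  [2] u=1 | in − | out + | prev ⊥ | push {}
  [3] u=2 | in + | out − | prev ⊥ | push {1}
  [4] u=3 | in − | out + | prev ⊥ | push {2}
  [5] u=4 | in − | out + | prev ⊥ | push {0,3}
  [6] u=5 | in + | out + | prev ⊥ | push {}
  [7] u=6 | in + | out + | prev ⊥ | push {}
  [8] u=1 | in ⊤ | out ⊤ | prev + | push {}
  [9] u=2 | in ⊤ | out ⊤ | prev − | push {1,4}
  [10] u=0 | in + | out ⊤ | prev − | push {}
  [11] u=3 | in ⊤ | out ⊤ | prev + | push {2,5,6}
  [12] u=1 | in ⊤ | out ⊤ | ==
  [13] u=4 | in ⊤ | out ⊤ | prev + | push {0,3}
  [14] u=2 | in ⊤ | out ⊤ | ==
  [15] u=5 | in ⊤ | out ⊤ | prev + | push {1}
  [16] u=6 | in ⊤ | out + | ==
  [17] u=0 | in ⊤ | out ⊤ | ==
  [18] u=3 | in ⊤ | out ⊤ | ==
  [19] u=1 | in ⊤ | out ⊤ | ==

Converged values:
  [0] ⊤
  [1] ⊤
  [2] ⊤
  [3] ⊤
  [4] ⊤
  [5] ⊤
  [6] +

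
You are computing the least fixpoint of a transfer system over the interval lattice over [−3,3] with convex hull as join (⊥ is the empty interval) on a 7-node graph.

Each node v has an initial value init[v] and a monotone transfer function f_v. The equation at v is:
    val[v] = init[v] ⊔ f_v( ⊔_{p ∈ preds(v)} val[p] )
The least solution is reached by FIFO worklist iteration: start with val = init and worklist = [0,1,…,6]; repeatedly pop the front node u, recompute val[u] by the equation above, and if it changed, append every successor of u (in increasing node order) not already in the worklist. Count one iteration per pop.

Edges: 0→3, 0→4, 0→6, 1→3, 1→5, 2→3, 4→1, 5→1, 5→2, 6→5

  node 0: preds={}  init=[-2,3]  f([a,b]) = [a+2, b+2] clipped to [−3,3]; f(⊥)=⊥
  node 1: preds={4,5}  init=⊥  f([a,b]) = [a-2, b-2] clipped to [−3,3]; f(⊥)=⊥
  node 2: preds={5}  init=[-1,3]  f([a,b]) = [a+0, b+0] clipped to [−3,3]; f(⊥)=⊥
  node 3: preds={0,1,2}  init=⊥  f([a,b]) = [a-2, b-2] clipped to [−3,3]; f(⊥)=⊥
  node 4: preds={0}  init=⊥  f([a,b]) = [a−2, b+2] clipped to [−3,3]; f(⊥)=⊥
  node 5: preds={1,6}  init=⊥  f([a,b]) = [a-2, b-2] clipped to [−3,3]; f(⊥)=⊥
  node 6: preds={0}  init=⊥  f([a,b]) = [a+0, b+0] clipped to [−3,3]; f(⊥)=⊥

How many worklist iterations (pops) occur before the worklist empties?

13

Iteration log — 13 steps:
  step 1. node 0  ⊔preds=⊥  new=[-2,3]  stable
  step 2. node 1  ⊔preds=⊥  new=⊥  stable
  step 3. node 2  ⊔preds=⊥  new=[-1,3]  stable
  step 4. node 3  ⊔preds=[-2,3]  new=[-3,1]  old=⊥  +wl: 
  step 5. node 4  ⊔preds=[-2,3]  new=[-3,3]  old=⊥  +wl: 1
  step 6. node 5  ⊔preds=⊥  new=⊥  stable
  step 7. node 6  ⊔preds=[-2,3]  new=[-2,3]  old=⊥  +wl: 5
  step 8. node 1  ⊔preds=[-3,3]  new=[-3,1]  old=⊥  +wl: 3
  step 9. node 5  ⊔preds=[-3,3]  new=[-3,1]  old=⊥  +wl: 1,2
  step 10. node 3  ⊔preds=[-3,3]  new=[-3,1]  stable
  step 11. node 1  ⊔preds=[-3,3]  new=[-3,1]  stable
  step 12. node 2  ⊔preds=[-3,1]  new=[-3,3]  old=[-1,3]  +wl: 3
  step 13. node 3  ⊔preds=[-3,3]  new=[-3,1]  stable

Least fixpoint reached:
  node 0: [-2,3]
  node 1: [-3,1]
  node 2: [-3,3]
  node 3: [-3,1]
  node 4: [-3,3]
  node 5: [-3,1]
  node 6: [-2,3]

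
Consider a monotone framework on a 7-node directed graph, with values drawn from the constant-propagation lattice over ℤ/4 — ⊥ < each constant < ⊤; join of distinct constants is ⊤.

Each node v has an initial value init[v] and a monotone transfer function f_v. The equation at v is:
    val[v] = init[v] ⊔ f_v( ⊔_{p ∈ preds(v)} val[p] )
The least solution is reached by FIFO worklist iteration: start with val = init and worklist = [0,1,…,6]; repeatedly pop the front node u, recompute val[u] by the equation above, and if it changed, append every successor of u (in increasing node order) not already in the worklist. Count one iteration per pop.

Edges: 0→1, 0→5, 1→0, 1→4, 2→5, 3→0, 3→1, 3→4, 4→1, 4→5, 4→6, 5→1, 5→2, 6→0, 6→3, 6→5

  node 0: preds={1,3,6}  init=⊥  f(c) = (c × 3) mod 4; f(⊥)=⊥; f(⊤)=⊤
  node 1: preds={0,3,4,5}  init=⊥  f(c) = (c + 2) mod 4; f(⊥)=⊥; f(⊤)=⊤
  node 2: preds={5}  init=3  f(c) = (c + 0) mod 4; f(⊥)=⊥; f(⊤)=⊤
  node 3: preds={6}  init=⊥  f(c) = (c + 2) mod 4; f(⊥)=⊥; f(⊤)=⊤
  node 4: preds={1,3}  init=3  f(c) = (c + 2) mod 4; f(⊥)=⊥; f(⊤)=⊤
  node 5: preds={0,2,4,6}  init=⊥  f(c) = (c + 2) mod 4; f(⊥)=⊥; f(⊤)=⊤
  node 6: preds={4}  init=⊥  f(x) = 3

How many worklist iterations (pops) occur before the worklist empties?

18

Trace (18 dequeues):
  [1] u=0 | in ⊥ | out ⊥ | ==
  [2] u=1 | in 3 | out 1 | prev ⊥ | push {0}
  [3] u=2 | in ⊥ | out 3 | ==
  [4] u=3 | in ⊥ | out ⊥ | ==
  [5] u=4 | in 1 | out 3 | ==
  [6] u=5 | in 3 | out 1 | prev ⊥ | push {1,2}
  [7] u=6 | in 3 | out 3 | prev ⊥ | push {3,5}
  [8] u=0 | in ⊤ | out ⊤ | prev ⊥ | push {}
  [9] u=1 | in ⊤ | out ⊤ | prev 1 | push {0,4}
  [10] u=2 | in 1 | out ⊤ | prev 3 | push {}
  [11] u=3 | in 3 | out 1 | prev ⊥ | push {1}
  [12] u=5 | in ⊤ | out ⊤ | prev 1 | push {2}
  [13] u=0 | in ⊤ | out ⊤ | ==
  [14] u=4 | in ⊤ | out ⊤ | prev 3 | push {5,6}
  [15] u=1 | in ⊤ | out ⊤ | ==
  [16] u=2 | in ⊤ | out ⊤ | ==
  [17] u=5 | in ⊤ | out ⊤ | ==
  [18] u=6 | in ⊤ | out 3 | ==

Converged values:
  [0] ⊤
  [1] ⊤
  [2] ⊤
  [3] 1
  [4] ⊤
  [5] ⊤
  [6] 3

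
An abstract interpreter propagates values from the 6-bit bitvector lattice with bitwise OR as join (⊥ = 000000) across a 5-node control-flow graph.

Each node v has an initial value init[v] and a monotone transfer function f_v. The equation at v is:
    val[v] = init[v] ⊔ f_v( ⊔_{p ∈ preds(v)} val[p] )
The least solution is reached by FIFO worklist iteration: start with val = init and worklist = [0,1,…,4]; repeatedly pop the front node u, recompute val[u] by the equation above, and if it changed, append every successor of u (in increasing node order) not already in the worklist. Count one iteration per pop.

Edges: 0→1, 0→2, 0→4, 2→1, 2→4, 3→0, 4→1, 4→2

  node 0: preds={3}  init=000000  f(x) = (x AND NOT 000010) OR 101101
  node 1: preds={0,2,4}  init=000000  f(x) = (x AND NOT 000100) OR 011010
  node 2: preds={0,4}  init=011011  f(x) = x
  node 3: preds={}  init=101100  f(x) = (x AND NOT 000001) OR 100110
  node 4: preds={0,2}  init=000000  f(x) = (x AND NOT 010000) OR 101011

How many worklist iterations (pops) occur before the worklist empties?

Worklist (8 pops):
  #1 pop 0: in=101100 → 101101 (was 000000); enqueue []
  #2 pop 1: in=111111 → 111011 (was 000000); enqueue []
  #3 pop 2: in=101101 → 111111 (was 011011); enqueue [1]
  #4 pop 3: in=000000 → 101110 (was 101100); enqueue [0]
  #5 pop 4: in=111111 → 101111 (was 000000); enqueue [2]
  #6 pop 1: in=111111 → 111011 (no change)
  #7 pop 0: in=101110 → 101101 (no change)
  #8 pop 2: in=101111 → 111111 (no change)

Fixpoint:
  val[0] = 101101
  val[1] = 111011
  val[2] = 111111
  val[3] = 101110
  val[4] = 101111

8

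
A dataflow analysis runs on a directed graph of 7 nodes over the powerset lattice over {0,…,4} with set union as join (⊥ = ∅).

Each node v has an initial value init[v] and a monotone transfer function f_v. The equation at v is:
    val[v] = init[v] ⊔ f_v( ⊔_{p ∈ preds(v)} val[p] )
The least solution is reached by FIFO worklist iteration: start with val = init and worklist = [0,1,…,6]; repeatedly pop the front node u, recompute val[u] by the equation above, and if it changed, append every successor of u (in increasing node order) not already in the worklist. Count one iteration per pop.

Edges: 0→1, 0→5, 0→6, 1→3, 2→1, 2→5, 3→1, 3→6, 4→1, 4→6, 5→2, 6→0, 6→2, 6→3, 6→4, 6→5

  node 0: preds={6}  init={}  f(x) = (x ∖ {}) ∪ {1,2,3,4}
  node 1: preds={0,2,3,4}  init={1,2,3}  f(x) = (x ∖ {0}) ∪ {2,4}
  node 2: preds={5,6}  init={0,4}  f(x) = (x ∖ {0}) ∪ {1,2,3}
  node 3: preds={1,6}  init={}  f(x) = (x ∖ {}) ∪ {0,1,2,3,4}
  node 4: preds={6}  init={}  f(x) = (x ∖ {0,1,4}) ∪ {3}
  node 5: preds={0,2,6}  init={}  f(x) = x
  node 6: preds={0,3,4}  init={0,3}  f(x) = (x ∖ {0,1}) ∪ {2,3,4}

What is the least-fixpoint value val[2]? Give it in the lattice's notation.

Iteration log — 15 steps:
  step 1. node 0  ⊔preds={0,3}  new={0,1,2,3,4}  old={}  +wl: 
  step 2. node 1  ⊔preds={0,1,2,3,4}  new={1,2,3,4}  old={1,2,3}  +wl: 
  step 3. node 2  ⊔preds={0,3}  new={0,1,2,3,4}  old={0,4}  +wl: 1
  step 4. node 3  ⊔preds={0,1,2,3,4}  new={0,1,2,3,4}  old={}  +wl: 
  step 5. node 4  ⊔preds={0,3}  new={3}  old={}  +wl: 
  step 6. node 5  ⊔preds={0,1,2,3,4}  new={0,1,2,3,4}  old={}  +wl: 2
  step 7. node 6  ⊔preds={0,1,2,3,4}  new={0,2,3,4}  old={0,3}  +wl: 0,3,4,5
  step 8. node 1  ⊔preds={0,1,2,3,4}  new={1,2,3,4}  stable
  step 9. node 2  ⊔preds={0,1,2,3,4}  new={0,1,2,3,4}  stable
  step 10. node 0  ⊔preds={0,2,3,4}  new={0,1,2,3,4}  stable
  step 11. node 3  ⊔preds={0,1,2,3,4}  new={0,1,2,3,4}  stable
  step 12. node 4  ⊔preds={0,2,3,4}  new={2,3}  old={3}  +wl: 1,6
  step 13. node 5  ⊔preds={0,1,2,3,4}  new={0,1,2,3,4}  stable
  step 14. node 1  ⊔preds={0,1,2,3,4}  new={1,2,3,4}  stable
  step 15. node 6  ⊔preds={0,1,2,3,4}  new={0,2,3,4}  stable

Least fixpoint reached:
  node 0: {0,1,2,3,4}
  node 1: {1,2,3,4}
  node 2: {0,1,2,3,4}
  node 3: {0,1,2,3,4}
  node 4: {2,3}
  node 5: {0,1,2,3,4}
  node 6: {0,2,3,4}

{0,1,2,3,4}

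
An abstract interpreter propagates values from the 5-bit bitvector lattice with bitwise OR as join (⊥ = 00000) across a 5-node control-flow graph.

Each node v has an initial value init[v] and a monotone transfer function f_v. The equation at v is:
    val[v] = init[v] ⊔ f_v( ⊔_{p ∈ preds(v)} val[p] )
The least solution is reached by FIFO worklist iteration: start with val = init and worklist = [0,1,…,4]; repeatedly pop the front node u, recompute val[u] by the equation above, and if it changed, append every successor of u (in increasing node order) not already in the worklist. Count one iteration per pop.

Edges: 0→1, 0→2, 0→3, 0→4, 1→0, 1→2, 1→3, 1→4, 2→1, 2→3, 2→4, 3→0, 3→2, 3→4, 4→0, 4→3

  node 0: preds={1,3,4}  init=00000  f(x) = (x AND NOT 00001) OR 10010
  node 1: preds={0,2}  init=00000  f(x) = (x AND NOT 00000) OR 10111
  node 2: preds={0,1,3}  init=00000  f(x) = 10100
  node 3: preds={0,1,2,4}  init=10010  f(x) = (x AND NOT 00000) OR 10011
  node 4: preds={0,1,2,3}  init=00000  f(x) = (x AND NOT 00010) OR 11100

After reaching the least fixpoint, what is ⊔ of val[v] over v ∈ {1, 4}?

11111

Trace (12 dequeues):
  [1] u=0 | in 10010 | out 10010 | prev 00000 | push {}
  [2] u=1 | in 10010 | out 10111 | prev 00000 | push {0}
  [3] u=2 | in 10111 | out 10100 | prev 00000 | push {1}
  [4] u=3 | in 10111 | out 10111 | prev 10010 | push {2}
  [5] u=4 | in 10111 | out 11101 | prev 00000 | push {3}
  [6] u=0 | in 11111 | out 11110 | prev 10010 | push {4}
  [7] u=1 | in 11110 | out 11111 | prev 10111 | push {0}
  [8] u=2 | in 11111 | out 10100 | ==
  [9] u=3 | in 11111 | out 11111 | prev 10111 | push {2}
  [10] u=4 | in 11111 | out 11101 | ==
  [11] u=0 | in 11111 | out 11110 | ==
  [12] u=2 | in 11111 | out 10100 | ==

Converged values:
  [0] 11110
  [1] 11111
  [2] 10100
  [3] 11111
  [4] 11101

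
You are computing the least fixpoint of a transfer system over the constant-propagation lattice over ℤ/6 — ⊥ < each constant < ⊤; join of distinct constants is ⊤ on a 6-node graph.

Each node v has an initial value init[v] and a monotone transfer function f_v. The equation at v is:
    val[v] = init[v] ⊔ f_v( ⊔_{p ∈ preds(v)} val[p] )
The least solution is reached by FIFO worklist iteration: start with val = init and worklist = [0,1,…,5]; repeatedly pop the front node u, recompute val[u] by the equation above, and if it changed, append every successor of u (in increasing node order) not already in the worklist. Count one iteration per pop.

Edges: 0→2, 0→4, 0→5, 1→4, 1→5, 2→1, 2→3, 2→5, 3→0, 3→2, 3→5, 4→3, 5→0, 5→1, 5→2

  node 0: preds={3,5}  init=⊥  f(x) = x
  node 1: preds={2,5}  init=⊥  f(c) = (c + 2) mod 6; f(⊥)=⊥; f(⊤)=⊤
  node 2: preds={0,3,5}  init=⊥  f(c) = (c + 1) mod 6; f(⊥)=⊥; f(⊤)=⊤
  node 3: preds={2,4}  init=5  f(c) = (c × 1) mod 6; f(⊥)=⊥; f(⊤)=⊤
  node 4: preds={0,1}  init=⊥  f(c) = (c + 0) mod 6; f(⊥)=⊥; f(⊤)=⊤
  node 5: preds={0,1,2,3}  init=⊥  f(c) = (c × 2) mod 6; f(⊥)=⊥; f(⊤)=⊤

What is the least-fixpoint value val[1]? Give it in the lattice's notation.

Trace (14 dequeues):
  [1] u=0 | in 5 | out 5 | prev ⊥ | push {}
  [2] u=1 | in ⊥ | out ⊥ | ==
  [3] u=2 | in 5 | out 0 | prev ⊥ | push {1}
  [4] u=3 | in 0 | out ⊤ | prev 5 | push {0,2}
  [5] u=4 | in 5 | out 5 | prev ⊥ | push {3}
  [6] u=5 | in ⊤ | out ⊤ | prev ⊥ | push {}
  [7] u=1 | in ⊤ | out ⊤ | prev ⊥ | push {4,5}
  [8] u=0 | in ⊤ | out ⊤ | prev 5 | push {}
  [9] u=2 | in ⊤ | out ⊤ | prev 0 | push {1}
  [10] u=3 | in ⊤ | out ⊤ | ==
  [11] u=4 | in ⊤ | out ⊤ | prev 5 | push {3}
  [12] u=5 | in ⊤ | out ⊤ | ==
  [13] u=1 | in ⊤ | out ⊤ | ==
  [14] u=3 | in ⊤ | out ⊤ | ==

Converged values:
  [0] ⊤
  [1] ⊤
  [2] ⊤
  [3] ⊤
  [4] ⊤
  [5] ⊤

⊤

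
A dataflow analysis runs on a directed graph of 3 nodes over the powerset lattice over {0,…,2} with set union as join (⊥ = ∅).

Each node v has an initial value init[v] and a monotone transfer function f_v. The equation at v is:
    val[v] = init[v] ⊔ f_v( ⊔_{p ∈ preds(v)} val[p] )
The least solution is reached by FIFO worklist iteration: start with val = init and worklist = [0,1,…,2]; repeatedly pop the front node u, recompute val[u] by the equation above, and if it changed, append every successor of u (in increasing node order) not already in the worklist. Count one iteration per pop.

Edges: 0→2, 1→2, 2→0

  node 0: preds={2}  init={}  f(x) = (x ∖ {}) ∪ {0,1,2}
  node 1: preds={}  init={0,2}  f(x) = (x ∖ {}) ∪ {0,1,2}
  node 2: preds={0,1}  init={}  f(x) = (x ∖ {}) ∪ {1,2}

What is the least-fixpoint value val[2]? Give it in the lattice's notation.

Iteration log — 4 steps:
  step 1. node 0  ⊔preds={}  new={0,1,2}  old={}  +wl: 
  step 2. node 1  ⊔preds={}  new={0,1,2}  old={0,2}  +wl: 
  step 3. node 2  ⊔preds={0,1,2}  new={0,1,2}  old={}  +wl: 0
  step 4. node 0  ⊔preds={0,1,2}  new={0,1,2}  stable

Least fixpoint reached:
  node 0: {0,1,2}
  node 1: {0,1,2}
  node 2: {0,1,2}

{0,1,2}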